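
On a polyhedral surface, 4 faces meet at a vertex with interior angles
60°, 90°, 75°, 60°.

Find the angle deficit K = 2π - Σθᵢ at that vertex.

Sum of angles = 285°. K = 360° - 285° = 75°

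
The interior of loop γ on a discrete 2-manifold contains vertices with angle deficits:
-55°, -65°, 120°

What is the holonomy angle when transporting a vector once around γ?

Holonomy = total enclosed curvature = (-55°) + (-65°) + 120° = 0°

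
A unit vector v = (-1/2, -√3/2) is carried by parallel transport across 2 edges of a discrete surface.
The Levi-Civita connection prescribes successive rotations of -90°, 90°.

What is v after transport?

Total rotation: (-90°) + 90° = 0°. Final vector: (-0.5000, -0.8660)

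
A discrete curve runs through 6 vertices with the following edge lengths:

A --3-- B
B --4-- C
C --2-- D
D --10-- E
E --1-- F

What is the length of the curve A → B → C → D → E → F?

Arc length = 3 + 4 + 2 + 10 + 1 = 20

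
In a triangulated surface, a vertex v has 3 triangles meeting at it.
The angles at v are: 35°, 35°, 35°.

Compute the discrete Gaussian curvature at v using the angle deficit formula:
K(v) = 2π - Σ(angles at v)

Sum of angles = 105°. K = 360° - 105° = 255° = 17π/12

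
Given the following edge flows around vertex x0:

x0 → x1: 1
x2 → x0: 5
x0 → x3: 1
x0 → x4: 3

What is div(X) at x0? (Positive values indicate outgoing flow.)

Divergence = sum of outgoing flows = 1 + (-5) + 1 + 3 = 0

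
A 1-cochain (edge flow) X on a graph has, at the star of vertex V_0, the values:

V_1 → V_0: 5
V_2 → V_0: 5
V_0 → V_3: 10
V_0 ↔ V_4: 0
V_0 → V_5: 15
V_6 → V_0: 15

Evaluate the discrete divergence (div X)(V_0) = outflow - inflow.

Divergence = sum of outgoing flows = (-5) + (-5) + 10 + 0 + 15 + (-15) = 0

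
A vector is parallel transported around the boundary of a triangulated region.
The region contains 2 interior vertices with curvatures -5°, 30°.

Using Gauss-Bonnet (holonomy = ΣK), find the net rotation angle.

Holonomy = total enclosed curvature = (-5°) + 30° = 25°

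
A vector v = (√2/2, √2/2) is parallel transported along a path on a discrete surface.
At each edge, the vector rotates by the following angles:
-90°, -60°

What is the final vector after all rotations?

Total rotation: (-90°) + (-60°) = -150°. Final vector: (-0.2588, -0.9659)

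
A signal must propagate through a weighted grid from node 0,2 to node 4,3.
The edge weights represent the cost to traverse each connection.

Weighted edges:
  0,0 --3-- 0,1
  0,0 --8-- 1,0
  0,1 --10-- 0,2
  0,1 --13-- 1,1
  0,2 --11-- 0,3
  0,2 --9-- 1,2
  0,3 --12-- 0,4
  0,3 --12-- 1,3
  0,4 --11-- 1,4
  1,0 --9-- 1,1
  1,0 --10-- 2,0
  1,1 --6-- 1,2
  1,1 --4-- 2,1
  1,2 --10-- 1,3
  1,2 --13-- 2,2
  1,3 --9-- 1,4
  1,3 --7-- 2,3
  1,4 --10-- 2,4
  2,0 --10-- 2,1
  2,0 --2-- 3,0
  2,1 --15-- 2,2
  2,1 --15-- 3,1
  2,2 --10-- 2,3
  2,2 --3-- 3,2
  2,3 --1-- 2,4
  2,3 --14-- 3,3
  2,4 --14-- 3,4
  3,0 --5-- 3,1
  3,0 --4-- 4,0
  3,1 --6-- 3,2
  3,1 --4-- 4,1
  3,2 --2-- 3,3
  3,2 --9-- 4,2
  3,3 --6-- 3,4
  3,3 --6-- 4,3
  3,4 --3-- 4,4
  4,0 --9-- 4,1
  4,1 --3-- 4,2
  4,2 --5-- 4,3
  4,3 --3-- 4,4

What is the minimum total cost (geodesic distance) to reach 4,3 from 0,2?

Shortest path: 0,2 → 1,2 → 2,2 → 3,2 → 3,3 → 4,3, total weight = 33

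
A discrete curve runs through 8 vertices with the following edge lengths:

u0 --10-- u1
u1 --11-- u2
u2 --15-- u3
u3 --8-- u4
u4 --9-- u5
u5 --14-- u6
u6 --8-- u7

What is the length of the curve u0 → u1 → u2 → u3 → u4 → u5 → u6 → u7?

Arc length = 10 + 11 + 15 + 8 + 9 + 14 + 8 = 75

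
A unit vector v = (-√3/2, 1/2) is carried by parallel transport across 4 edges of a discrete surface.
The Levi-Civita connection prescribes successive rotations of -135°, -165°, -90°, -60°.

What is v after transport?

Total rotation: (-135°) + (-165°) + (-90°) + (-60°) = -450° ≡ -90° (mod 360°). Final vector: (0.5000, 0.8660)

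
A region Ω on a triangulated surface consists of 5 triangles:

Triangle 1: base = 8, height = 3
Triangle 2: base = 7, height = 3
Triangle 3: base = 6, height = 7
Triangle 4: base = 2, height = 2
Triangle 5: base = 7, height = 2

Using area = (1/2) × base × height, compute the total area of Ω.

(1/2)×8×3 + (1/2)×7×3 + (1/2)×6×7 + (1/2)×2×2 + (1/2)×7×2 = 52.5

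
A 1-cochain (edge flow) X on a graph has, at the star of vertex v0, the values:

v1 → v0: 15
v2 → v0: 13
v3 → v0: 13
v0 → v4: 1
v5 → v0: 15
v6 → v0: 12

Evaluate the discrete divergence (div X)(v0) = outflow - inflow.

Divergence = sum of outgoing flows = (-15) + (-13) + (-13) + 1 + (-15) + (-12) = -67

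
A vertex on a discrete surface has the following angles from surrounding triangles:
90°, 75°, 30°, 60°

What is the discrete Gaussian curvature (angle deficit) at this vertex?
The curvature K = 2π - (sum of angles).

Sum of angles = 255°. K = 360° - 255° = 105°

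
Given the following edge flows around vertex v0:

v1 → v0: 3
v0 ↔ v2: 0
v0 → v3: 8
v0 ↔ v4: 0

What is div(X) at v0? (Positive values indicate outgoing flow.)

Divergence = sum of outgoing flows = (-3) + 0 + 8 + 0 = 5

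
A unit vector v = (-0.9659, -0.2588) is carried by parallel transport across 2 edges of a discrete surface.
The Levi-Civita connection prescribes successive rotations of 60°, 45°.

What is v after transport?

Total rotation: 60° + 45° = 105°. Final vector: (0.5000, -0.8660)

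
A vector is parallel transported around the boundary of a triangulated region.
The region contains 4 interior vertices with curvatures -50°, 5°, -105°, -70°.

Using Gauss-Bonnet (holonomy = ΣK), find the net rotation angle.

Holonomy = total enclosed curvature = (-50°) + 5° + (-105°) + (-70°) = -220°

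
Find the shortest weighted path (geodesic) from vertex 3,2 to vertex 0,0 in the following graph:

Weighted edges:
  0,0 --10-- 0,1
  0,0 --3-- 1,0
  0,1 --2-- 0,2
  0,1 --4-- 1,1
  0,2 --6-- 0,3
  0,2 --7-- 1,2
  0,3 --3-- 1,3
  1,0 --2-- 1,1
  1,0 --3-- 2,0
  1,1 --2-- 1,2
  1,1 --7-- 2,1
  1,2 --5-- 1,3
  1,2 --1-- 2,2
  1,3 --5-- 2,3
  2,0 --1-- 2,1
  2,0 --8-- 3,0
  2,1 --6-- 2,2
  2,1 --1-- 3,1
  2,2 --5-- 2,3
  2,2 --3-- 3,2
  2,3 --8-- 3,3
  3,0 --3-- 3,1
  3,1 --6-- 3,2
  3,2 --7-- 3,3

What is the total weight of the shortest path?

Shortest path: 3,2 → 2,2 → 1,2 → 1,1 → 1,0 → 0,0, total weight = 11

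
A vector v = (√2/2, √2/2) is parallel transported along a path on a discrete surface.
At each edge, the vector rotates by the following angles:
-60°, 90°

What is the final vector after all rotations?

Total rotation: (-60°) + 90° = 30°. Final vector: (0.2588, 0.9659)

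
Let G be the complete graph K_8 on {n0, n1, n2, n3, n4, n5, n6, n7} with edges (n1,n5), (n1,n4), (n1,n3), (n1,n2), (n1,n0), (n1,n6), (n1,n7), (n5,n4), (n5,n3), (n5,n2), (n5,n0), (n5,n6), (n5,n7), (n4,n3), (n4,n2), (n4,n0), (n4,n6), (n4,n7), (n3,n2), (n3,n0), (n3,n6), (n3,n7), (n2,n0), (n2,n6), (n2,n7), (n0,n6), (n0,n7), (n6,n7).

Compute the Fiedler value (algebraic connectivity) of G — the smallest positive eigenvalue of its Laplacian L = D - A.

For the complete graph K_n, L = nI − J (J = all-ones matrix). J has eigenvalues n (once, eigenvector 𝟙) and 0 (multiplicity n−1), so L has eigenvalues 0 (once) and n (multiplicity n−1). Here n = 8: eigenvalue 0 once and 8 with multiplicity 7.
Laplacian eigenvalues: [0.0, 8.0, 8.0, 8.0, 8.0, 8.0, 8.0, 8.0]. Algebraic connectivity (smallest non-zero eigenvalue) = 8.0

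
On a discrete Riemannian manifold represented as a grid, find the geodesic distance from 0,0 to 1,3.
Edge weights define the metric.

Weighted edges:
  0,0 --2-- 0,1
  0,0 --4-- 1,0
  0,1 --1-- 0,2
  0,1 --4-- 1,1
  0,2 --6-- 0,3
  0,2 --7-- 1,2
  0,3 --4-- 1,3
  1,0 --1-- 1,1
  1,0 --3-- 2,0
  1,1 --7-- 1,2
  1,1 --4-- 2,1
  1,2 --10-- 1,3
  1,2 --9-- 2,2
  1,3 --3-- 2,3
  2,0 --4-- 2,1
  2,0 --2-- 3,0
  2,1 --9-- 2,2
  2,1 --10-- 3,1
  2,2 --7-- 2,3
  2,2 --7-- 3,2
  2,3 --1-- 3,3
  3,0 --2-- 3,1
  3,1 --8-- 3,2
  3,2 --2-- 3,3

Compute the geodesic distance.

Shortest path: 0,0 → 0,1 → 0,2 → 0,3 → 1,3, total weight = 13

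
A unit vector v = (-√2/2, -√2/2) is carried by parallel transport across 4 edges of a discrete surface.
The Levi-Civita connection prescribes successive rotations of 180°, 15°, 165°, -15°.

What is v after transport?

Total rotation: 180° + 15° + 165° + (-15°) = 345° ≡ -15° (mod 360°). Final vector: (-0.8660, -0.5000)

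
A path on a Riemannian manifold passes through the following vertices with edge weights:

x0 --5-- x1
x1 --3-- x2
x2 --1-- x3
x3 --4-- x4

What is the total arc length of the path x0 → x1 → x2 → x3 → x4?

Arc length = 5 + 3 + 1 + 4 = 13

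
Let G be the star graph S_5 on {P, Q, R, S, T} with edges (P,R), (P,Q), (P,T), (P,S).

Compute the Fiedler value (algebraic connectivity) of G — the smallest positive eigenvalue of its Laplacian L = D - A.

The star S_5 is the complete bipartite graph K_{1,4} (one hub of degree 4, 4 leaves of degree 1). The Laplacian spectrum of K_{p,q} is 0, p (multiplicity q−1), q (multiplicity p−1), p+q. With p = 1, q = 4: 0 once, 1 with multiplicity 3, and 5 once. (Check: trace L = sum of degrees = 8 = 3·1 + 5.)
Laplacian eigenvalues: [0.0, 1.0, 1.0, 1.0, 5.0]. Algebraic connectivity (smallest non-zero eigenvalue) = 1.0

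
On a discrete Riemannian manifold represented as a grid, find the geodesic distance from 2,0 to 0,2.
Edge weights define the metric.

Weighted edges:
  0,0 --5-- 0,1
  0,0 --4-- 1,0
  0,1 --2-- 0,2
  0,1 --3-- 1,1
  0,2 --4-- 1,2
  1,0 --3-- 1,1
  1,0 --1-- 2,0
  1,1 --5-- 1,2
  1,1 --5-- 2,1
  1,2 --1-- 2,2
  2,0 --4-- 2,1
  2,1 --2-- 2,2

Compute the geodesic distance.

Shortest path: 2,0 → 1,0 → 1,1 → 0,1 → 0,2, total weight = 9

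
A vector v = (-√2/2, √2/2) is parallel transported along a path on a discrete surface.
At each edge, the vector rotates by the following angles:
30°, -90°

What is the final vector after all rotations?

Total rotation: 30° + (-90°) = -60°. Final vector: (0.2588, 0.9659)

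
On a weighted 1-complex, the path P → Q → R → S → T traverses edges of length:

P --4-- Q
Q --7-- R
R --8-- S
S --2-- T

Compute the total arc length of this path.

Arc length = 4 + 7 + 8 + 2 = 21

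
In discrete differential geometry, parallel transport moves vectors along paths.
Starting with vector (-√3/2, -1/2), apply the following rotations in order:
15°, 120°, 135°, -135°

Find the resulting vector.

Total rotation: 15° + 120° + 135° + (-135°) = 135°. Final vector: (0.9659, -0.2588)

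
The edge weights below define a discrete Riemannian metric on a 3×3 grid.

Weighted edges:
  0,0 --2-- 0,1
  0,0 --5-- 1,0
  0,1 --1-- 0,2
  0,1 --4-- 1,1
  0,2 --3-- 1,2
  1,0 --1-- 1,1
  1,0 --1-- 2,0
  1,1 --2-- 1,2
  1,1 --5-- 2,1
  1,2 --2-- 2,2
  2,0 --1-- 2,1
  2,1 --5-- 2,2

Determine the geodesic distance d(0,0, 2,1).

Shortest path: 0,0 → 1,0 → 2,0 → 2,1, total weight = 7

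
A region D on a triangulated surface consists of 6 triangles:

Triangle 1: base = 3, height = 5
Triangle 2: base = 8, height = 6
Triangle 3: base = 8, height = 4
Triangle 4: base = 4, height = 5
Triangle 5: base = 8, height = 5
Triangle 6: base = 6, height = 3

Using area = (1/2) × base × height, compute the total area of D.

(1/2)×3×5 + (1/2)×8×6 + (1/2)×8×4 + (1/2)×4×5 + (1/2)×8×5 + (1/2)×6×3 = 86.5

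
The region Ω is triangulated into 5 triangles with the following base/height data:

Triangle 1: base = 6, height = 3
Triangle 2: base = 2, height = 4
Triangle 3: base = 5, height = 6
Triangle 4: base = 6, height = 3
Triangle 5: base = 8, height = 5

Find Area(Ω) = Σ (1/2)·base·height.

(1/2)×6×3 + (1/2)×2×4 + (1/2)×5×6 + (1/2)×6×3 + (1/2)×8×5 = 57.0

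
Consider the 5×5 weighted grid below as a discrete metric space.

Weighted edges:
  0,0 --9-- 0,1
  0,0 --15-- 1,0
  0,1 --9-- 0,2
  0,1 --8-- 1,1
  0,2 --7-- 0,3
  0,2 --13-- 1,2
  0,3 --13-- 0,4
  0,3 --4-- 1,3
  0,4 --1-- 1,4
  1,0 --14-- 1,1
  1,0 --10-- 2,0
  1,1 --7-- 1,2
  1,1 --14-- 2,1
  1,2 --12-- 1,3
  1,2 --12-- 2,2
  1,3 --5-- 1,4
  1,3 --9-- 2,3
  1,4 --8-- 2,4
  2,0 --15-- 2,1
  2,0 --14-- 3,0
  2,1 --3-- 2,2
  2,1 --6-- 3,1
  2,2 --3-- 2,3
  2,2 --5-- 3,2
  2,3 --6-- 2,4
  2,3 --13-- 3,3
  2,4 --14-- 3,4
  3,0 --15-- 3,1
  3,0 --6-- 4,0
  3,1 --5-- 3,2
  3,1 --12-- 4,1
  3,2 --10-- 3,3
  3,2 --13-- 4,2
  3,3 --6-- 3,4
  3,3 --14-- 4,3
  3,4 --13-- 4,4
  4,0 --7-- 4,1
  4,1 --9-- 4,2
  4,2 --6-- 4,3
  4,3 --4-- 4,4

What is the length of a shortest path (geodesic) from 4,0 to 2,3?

Shortest path: 4,0 → 4,1 → 3,1 → 2,1 → 2,2 → 2,3, total weight = 31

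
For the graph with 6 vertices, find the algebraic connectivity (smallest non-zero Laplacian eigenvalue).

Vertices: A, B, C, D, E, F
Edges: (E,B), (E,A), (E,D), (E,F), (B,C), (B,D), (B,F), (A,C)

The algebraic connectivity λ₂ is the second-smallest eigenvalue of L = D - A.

Degrees: deg(A) = 2, deg(B) = 4, deg(C) = 2, deg(D) = 2, deg(E) = 4, deg(F) = 2.
L = D − A with rows/columns ordered (A, B, C, D, E, F):
  [ 2,  0, -1,  0, -1,  0]
  [ 0,  4, -1, -1, -1, -1]
  [-1, -1,  2,  0,  0,  0]
  [ 0, -1,  0,  2, -1,  0]
  [-1, -1,  0, -1,  4, -1]
  [ 0, -1,  0,  0, -1,  2]
Characteristic polynomial: det(λI − L) = λ(λ² − 6λ + 6)(λ − 2)(λ² − 8λ + 14).
Roots: λ = 0; (λ² − 6λ + 6) = 0 ⇒ λ = 3 ± √3 ≈ 1.2679, 4.7321; (λ − 2) = 0 ⇒ λ = 2; (λ² − 8λ + 14) = 0 ⇒ λ = 4 ± √2 ≈ 2.5858, 5.4142.
(Check: the roots sum (with multiplicity) to 16, matching trace L = Σdeg = 2·8 = 16.)
Laplacian eigenvalues: [0.0, 1.2679, 2.0, 2.5858, 4.7321, 5.4142]. Algebraic connectivity (smallest non-zero eigenvalue) = 1.2679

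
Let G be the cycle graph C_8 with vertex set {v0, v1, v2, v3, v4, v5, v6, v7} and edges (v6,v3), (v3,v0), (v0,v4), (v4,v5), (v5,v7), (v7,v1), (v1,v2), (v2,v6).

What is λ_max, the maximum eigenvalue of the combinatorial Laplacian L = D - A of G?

The cycle graph C_n has Laplacian eigenvalues λ_k = 2 − 2cos(2πk/n), k = 0, 1, …, n−1. Here n = 8:
k=0: 2 − 2cos(0) = 0.0; k=1: 2 − 2cos(π/4) = 0.5858; k=2: 2 − 2cos(π/2) = 2.0; k=3: 2 − 2cos(3π/4) = 3.4142; k=4: 2 − 2cos(π) = 4.0; k=5: 2 − 2cos(5π/4) = 3.4142; k=6: 2 − 2cos(3π/2) = 2.0; k=7: 2 − 2cos(7π/4) = 0.5858.
Laplacian eigenvalues: [0.0, 0.5858, 0.5858, 2.0, 2.0, 3.4142, 3.4142, 4.0]. Largest eigenvalue (spectral radius) = 4.0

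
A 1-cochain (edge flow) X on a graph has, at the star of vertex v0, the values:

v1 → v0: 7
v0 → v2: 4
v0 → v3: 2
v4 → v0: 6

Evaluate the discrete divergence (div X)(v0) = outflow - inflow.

Divergence = sum of outgoing flows = (-7) + 4 + 2 + (-6) = -7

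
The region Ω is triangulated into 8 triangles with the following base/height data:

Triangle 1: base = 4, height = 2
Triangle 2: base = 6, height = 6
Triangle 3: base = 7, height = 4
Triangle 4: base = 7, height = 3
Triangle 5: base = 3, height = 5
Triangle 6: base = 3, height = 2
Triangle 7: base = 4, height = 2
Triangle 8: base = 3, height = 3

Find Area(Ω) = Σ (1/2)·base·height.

(1/2)×4×2 + (1/2)×6×6 + (1/2)×7×4 + (1/2)×7×3 + (1/2)×3×5 + (1/2)×3×2 + (1/2)×4×2 + (1/2)×3×3 = 65.5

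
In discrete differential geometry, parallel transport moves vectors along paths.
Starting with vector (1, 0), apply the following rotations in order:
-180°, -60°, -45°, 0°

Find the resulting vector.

Total rotation: (-180°) + (-60°) + (-45°) + 0° = -285° ≡ 75° (mod 360°). Final vector: (0.2588, 0.9659)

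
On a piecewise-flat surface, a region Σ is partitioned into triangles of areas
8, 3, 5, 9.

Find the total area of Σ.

8 + 3 + 5 + 9 = 25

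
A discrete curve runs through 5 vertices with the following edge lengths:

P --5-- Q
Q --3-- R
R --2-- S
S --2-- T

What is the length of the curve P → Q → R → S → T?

Arc length = 5 + 3 + 2 + 2 = 12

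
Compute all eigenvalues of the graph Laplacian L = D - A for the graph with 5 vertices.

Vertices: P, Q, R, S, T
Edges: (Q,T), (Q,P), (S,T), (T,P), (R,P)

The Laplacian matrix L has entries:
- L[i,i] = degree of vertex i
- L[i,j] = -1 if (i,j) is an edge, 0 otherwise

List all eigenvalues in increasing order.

Degrees: deg(P) = 3, deg(Q) = 2, deg(R) = 1, deg(S) = 1, deg(T) = 3.
L = D − A with rows/columns ordered (P, Q, R, S, T):
  [ 3, -1, -1,  0, -1]
  [-1,  2,  0,  0, -1]
  [-1,  0,  1,  0,  0]
  [ 0,  0,  0,  1, -1]
  [-1, -1,  0, -1,  3]
Characteristic polynomial: det(λI − L) = λ(λ² − 5λ + 3)(λ² − 5λ + 5).
Roots: λ = 0; (λ² − 5λ + 3) = 0 ⇒ λ = (5 ± √13)/2 ≈ 0.6972, 4.3028; (λ² − 5λ + 5) = 0 ⇒ λ = (5 ± √5)/2 ≈ 1.382, 3.618.
(Check: the roots sum (with multiplicity) to 10, matching trace L = Σdeg = 2·5 = 10.)
Laplacian eigenvalues (increasing order): [0.0, 0.6972, 1.382, 3.618, 4.3028]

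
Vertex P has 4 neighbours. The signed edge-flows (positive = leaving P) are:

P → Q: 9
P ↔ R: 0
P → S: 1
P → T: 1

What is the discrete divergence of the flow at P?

Divergence = sum of outgoing flows = 9 + 0 + 1 + 1 = 11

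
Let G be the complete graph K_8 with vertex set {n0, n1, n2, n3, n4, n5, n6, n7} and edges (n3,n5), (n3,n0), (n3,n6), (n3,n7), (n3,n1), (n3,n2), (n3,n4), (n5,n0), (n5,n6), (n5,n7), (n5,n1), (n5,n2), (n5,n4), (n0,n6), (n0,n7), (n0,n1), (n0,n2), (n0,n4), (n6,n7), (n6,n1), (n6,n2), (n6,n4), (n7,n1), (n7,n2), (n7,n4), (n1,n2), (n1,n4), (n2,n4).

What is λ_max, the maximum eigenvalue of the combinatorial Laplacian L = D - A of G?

For the complete graph K_n, L = nI − J (J = all-ones matrix). J has eigenvalues n (once, eigenvector 𝟙) and 0 (multiplicity n−1), so L has eigenvalues 0 (once) and n (multiplicity n−1). Here n = 8: eigenvalue 0 once and 8 with multiplicity 7.
Laplacian eigenvalues: [0.0, 8.0, 8.0, 8.0, 8.0, 8.0, 8.0, 8.0]. Largest eigenvalue (spectral radius) = 8.0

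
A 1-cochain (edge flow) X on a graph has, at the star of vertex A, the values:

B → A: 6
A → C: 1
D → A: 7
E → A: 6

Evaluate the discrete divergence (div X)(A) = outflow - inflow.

Divergence = sum of outgoing flows = (-6) + 1 + (-7) + (-6) = -18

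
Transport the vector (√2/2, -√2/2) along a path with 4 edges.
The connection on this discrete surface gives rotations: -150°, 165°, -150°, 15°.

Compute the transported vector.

Total rotation: (-150°) + 165° + (-150°) + 15° = -120°. Final vector: (-0.9659, -0.2588)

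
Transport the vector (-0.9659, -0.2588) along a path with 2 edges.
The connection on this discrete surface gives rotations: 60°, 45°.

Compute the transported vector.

Total rotation: 60° + 45° = 105°. Final vector: (0.5000, -0.8660)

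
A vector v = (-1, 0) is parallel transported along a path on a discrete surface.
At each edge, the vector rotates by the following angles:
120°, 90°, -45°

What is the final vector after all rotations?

Total rotation: 120° + 90° + (-45°) = 165°. Final vector: (0.9659, -0.2588)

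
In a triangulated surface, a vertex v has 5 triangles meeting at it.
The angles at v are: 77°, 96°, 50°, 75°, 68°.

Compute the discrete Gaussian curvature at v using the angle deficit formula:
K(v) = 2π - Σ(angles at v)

Sum of angles = 366°. K = 360° - 366° = -6° = -π/30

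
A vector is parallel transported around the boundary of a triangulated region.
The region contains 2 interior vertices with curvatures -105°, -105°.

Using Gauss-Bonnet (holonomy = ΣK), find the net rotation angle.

Holonomy = total enclosed curvature = (-105°) + (-105°) = -210°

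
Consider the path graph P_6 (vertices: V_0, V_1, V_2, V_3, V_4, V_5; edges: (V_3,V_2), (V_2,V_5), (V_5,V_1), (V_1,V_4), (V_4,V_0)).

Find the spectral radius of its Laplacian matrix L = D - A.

The path graph P_n has Laplacian eigenvalues λ_k = 2 − 2cos(kπ/n), k = 0, 1, …, n−1. Here n = 6:
k=0: 2 − 2cos(0) = 0.0; k=1: 2 − 2cos(π/6) = 0.2679; k=2: 2 − 2cos(π/3) = 1.0; k=3: 2 − 2cos(π/2) = 2.0; k=4: 2 − 2cos(2π/3) = 3.0; k=5: 2 − 2cos(5π/6) = 3.7321.
Laplacian eigenvalues: [0.0, 0.2679, 1.0, 2.0, 3.0, 3.7321]. Largest eigenvalue (spectral radius) = 3.7321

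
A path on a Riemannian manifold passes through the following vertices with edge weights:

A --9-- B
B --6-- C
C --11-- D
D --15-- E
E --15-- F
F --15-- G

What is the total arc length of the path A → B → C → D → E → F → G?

Arc length = 9 + 6 + 11 + 15 + 15 + 15 = 71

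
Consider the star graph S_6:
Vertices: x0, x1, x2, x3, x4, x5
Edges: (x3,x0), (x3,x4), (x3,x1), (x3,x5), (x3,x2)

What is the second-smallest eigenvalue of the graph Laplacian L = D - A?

The star S_6 is the complete bipartite graph K_{1,5} (one hub of degree 5, 5 leaves of degree 1). The Laplacian spectrum of K_{p,q} is 0, p (multiplicity q−1), q (multiplicity p−1), p+q. With p = 1, q = 5: 0 once, 1 with multiplicity 4, and 6 once. (Check: trace L = sum of degrees = 10 = 4·1 + 6.)
Laplacian eigenvalues: [0.0, 1.0, 1.0, 1.0, 1.0, 6.0]. Algebraic connectivity (smallest non-zero eigenvalue) = 1.0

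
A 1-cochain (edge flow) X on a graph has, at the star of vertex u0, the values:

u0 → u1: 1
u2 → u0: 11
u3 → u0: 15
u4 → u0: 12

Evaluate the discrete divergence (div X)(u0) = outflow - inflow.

Divergence = sum of outgoing flows = 1 + (-11) + (-15) + (-12) = -37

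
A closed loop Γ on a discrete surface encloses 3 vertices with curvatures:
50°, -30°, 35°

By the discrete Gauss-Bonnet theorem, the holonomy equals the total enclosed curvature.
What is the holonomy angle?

Holonomy = total enclosed curvature = 50° + (-30°) + 35° = 55°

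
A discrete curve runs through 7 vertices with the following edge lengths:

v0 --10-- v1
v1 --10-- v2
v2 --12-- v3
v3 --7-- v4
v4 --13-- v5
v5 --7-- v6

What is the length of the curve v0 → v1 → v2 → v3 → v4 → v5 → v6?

Arc length = 10 + 10 + 12 + 7 + 13 + 7 = 59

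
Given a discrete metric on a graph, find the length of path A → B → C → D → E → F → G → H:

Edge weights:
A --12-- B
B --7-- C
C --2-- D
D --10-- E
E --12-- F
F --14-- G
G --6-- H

Arc length = 12 + 7 + 2 + 10 + 12 + 14 + 6 = 63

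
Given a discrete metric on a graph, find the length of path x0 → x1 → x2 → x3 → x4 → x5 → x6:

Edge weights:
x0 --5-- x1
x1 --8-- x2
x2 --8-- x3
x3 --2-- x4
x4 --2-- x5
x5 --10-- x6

Arc length = 5 + 8 + 8 + 2 + 2 + 10 = 35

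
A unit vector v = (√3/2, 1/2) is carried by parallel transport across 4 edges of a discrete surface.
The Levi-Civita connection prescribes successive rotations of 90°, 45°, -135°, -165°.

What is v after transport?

Total rotation: 90° + 45° + (-135°) + (-165°) = -165°. Final vector: (-0.7071, -0.7071)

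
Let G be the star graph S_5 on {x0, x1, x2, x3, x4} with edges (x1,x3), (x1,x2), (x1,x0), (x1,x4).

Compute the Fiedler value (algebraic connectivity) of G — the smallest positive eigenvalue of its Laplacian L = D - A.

The star S_5 is the complete bipartite graph K_{1,4} (one hub of degree 4, 4 leaves of degree 1). The Laplacian spectrum of K_{p,q} is 0, p (multiplicity q−1), q (multiplicity p−1), p+q. With p = 1, q = 4: 0 once, 1 with multiplicity 3, and 5 once. (Check: trace L = sum of degrees = 8 = 3·1 + 5.)
Laplacian eigenvalues: [0.0, 1.0, 1.0, 1.0, 5.0]. Algebraic connectivity (smallest non-zero eigenvalue) = 1.0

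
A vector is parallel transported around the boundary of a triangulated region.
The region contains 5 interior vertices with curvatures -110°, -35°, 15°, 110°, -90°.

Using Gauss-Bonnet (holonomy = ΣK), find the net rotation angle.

Holonomy = total enclosed curvature = (-110°) + (-35°) + 15° + 110° + (-90°) = -110°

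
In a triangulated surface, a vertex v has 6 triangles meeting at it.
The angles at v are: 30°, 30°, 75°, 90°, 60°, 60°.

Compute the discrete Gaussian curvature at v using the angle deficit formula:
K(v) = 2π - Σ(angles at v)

Sum of angles = 345°. K = 360° - 345° = 15° = π/12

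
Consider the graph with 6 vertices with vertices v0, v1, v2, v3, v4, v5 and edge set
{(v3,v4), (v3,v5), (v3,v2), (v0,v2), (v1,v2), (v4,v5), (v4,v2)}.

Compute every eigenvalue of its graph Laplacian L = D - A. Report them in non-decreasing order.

Degrees: deg(v0) = 1, deg(v1) = 1, deg(v2) = 4, deg(v3) = 3, deg(v4) = 3, deg(v5) = 2.
L = D − A with rows/columns ordered (v0, v1, v2, v3, v4, v5):
  [ 1,  0, -1,  0,  0,  0]
  [ 0,  1, -1,  0,  0,  0]
  [-1, -1,  4, -1, -1,  0]
  [ 0,  0, -1,  3, -1, -1]
  [ 0,  0, -1, -1,  3, -1]
  [ 0,  0,  0, -1, -1,  2]
Characteristic polynomial: det(λI − L) = λ(λ² − 6λ + 4)(λ − 1)(λ − 3)(λ − 4).
Roots: λ = 0; (λ² − 6λ + 4) = 0 ⇒ λ = 3 ± √5 ≈ 0.7639, 5.2361; (λ − 1) = 0 ⇒ λ = 1; (λ − 3) = 0 ⇒ λ = 3; (λ − 4) = 0 ⇒ λ = 4.
(Check: the roots sum (with multiplicity) to 14, matching trace L = Σdeg = 2·7 = 14.)
Laplacian eigenvalues (increasing order): [0.0, 0.7639, 1.0, 3.0, 4.0, 5.2361]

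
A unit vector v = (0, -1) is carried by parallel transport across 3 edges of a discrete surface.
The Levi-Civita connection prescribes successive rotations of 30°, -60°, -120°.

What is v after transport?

Total rotation: 30° + (-60°) + (-120°) = -150°. Final vector: (-0.5000, 0.8660)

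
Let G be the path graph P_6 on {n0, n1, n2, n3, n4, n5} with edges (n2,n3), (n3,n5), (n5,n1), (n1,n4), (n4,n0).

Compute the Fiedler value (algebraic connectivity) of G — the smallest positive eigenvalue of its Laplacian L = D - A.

The path graph P_n has Laplacian eigenvalues λ_k = 2 − 2cos(kπ/n), k = 0, 1, …, n−1. Here n = 6:
k=0: 2 − 2cos(0) = 0.0; k=1: 2 − 2cos(π/6) = 0.2679; k=2: 2 − 2cos(π/3) = 1.0; k=3: 2 − 2cos(π/2) = 2.0; k=4: 2 − 2cos(2π/3) = 3.0; k=5: 2 − 2cos(5π/6) = 3.7321.
Laplacian eigenvalues: [0.0, 0.2679, 1.0, 2.0, 3.0, 3.7321]. Algebraic connectivity (smallest non-zero eigenvalue) = 0.2679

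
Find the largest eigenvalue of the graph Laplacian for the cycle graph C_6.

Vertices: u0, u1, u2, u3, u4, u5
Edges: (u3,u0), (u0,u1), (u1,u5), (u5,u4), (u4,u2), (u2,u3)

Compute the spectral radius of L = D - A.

The cycle graph C_n has Laplacian eigenvalues λ_k = 2 − 2cos(2πk/n), k = 0, 1, …, n−1. Here n = 6:
k=0: 2 − 2cos(0) = 0.0; k=1: 2 − 2cos(π/3) = 1.0; k=2: 2 − 2cos(2π/3) = 3.0; k=3: 2 − 2cos(π) = 4.0; k=4: 2 − 2cos(4π/3) = 3.0; k=5: 2 − 2cos(5π/3) = 1.0.
Laplacian eigenvalues: [0.0, 1.0, 1.0, 3.0, 3.0, 4.0]. Largest eigenvalue (spectral radius) = 4.0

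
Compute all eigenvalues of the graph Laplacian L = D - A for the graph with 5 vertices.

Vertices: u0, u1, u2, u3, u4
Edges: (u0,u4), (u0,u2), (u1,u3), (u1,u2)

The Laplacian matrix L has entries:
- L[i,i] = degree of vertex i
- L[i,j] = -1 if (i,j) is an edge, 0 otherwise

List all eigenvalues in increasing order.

Degrees: deg(u0) = 2, deg(u1) = 2, deg(u2) = 2, deg(u3) = 1, deg(u4) = 1.
L = D − A with rows/columns ordered (u0, u1, u2, u3, u4):
  [ 2,  0, -1,  0, -1]
  [ 0,  2, -1, -1,  0]
  [-1, -1,  2,  0,  0]
  [ 0, -1,  0,  1,  0]
  [-1,  0,  0,  0,  1]
Characteristic polynomial: det(λI − L) = λ(λ² − 3λ + 1)(λ² − 5λ + 5).
Roots: λ = 0; (λ² − 3λ + 1) = 0 ⇒ λ = (3 ± √5)/2 ≈ 0.382, 2.618; (λ² − 5λ + 5) = 0 ⇒ λ = (5 ± √5)/2 ≈ 1.382, 3.618.
(Check: the roots sum (with multiplicity) to 8, matching trace L = Σdeg = 2·4 = 8.)
Laplacian eigenvalues (increasing order): [0.0, 0.382, 1.382, 2.618, 3.618]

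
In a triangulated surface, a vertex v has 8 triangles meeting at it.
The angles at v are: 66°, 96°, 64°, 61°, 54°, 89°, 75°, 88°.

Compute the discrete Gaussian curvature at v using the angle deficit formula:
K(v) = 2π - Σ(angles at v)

Sum of angles = 593°. K = 360° - 593° = -233° = -233π/180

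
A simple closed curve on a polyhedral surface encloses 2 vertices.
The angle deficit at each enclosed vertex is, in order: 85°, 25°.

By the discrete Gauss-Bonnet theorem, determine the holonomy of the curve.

Holonomy = total enclosed curvature = 85° + 25° = 110°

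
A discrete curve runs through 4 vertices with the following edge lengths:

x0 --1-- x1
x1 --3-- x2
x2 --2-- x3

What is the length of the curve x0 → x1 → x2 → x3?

Arc length = 1 + 3 + 2 = 6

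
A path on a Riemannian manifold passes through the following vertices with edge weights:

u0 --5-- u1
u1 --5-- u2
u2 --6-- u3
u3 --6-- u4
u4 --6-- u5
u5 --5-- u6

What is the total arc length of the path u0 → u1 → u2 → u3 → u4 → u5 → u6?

Arc length = 5 + 5 + 6 + 6 + 6 + 5 = 33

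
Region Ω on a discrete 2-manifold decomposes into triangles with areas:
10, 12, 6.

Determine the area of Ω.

10 + 12 + 6 = 28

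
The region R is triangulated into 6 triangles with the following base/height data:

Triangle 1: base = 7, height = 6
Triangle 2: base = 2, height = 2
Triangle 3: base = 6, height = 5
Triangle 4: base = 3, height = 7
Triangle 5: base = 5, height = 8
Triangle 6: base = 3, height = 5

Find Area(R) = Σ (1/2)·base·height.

(1/2)×7×6 + (1/2)×2×2 + (1/2)×6×5 + (1/2)×3×7 + (1/2)×5×8 + (1/2)×3×5 = 76.0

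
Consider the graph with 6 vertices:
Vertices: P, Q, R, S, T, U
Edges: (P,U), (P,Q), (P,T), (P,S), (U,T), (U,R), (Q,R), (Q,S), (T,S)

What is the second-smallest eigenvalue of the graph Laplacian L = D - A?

Degrees: deg(P) = 4, deg(Q) = 3, deg(R) = 2, deg(S) = 3, deg(T) = 3, deg(U) = 3.
L = D − A with rows/columns ordered (P, Q, R, S, T, U):
  [ 4, -1,  0, -1, -1, -1]
  [-1,  3, -1, -1,  0,  0]
  [ 0, -1,  2,  0,  0, -1]
  [-1, -1,  0,  3, -1,  0]
  [-1,  0,  0, -1,  3, -1]
  [-1,  0, -1,  0, -1,  3]
Characteristic polynomial: det(λI − L) = λ(λ² − 7λ + 9)(λ² − 7λ + 11)(λ − 4).
Roots: λ = 0; (λ² − 7λ + 9) = 0 ⇒ λ = (7 ± √13)/2 ≈ 1.6972, 5.3028; (λ² − 7λ + 11) = 0 ⇒ λ = (7 ± √5)/2 ≈ 2.382, 4.618; (λ − 4) = 0 ⇒ λ = 4.
(Check: the roots sum (with multiplicity) to 18, matching trace L = Σdeg = 2·9 = 18.)
Laplacian eigenvalues: [0.0, 1.6972, 2.382, 4.0, 4.618, 5.3028]. Algebraic connectivity (smallest non-zero eigenvalue) = 1.6972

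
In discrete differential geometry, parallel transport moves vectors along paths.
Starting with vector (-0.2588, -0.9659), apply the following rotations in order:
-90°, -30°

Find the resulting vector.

Total rotation: (-90°) + (-30°) = -120°. Final vector: (-0.7071, 0.7071)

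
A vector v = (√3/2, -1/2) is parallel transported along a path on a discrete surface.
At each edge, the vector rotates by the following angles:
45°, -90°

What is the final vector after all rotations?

Total rotation: 45° + (-90°) = -45°. Final vector: (0.2588, -0.9659)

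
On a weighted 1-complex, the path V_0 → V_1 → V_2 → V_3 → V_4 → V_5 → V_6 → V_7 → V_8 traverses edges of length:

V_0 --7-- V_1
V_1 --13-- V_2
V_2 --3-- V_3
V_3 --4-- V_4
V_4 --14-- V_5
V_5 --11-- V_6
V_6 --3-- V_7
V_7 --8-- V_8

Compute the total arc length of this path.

Arc length = 7 + 13 + 3 + 4 + 14 + 11 + 3 + 8 = 63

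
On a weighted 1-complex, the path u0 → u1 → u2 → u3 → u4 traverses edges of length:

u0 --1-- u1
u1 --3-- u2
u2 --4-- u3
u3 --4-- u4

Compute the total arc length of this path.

Arc length = 1 + 3 + 4 + 4 = 12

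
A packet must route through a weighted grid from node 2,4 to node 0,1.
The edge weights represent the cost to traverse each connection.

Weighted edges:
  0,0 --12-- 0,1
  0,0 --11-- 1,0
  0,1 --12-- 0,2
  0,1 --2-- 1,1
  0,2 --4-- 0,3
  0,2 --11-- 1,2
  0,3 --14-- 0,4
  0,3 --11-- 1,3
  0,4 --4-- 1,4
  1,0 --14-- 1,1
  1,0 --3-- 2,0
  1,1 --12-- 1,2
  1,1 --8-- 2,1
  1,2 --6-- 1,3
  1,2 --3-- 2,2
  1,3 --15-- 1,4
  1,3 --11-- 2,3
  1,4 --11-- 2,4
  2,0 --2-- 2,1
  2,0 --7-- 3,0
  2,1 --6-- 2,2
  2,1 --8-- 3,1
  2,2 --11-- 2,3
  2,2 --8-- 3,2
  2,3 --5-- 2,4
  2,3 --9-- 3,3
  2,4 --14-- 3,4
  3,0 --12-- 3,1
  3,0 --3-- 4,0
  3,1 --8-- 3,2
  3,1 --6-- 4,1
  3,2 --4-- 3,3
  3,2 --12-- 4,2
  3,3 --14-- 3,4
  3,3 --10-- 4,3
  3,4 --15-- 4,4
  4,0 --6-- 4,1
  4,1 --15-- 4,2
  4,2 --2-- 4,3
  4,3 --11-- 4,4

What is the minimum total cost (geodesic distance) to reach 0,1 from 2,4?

Shortest path: 2,4 → 2,3 → 2,2 → 2,1 → 1,1 → 0,1, total weight = 32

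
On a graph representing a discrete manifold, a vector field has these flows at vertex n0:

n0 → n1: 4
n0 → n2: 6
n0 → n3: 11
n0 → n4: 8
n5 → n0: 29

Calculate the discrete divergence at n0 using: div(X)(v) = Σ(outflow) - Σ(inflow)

Divergence = sum of outgoing flows = 4 + 6 + 11 + 8 + (-29) = 0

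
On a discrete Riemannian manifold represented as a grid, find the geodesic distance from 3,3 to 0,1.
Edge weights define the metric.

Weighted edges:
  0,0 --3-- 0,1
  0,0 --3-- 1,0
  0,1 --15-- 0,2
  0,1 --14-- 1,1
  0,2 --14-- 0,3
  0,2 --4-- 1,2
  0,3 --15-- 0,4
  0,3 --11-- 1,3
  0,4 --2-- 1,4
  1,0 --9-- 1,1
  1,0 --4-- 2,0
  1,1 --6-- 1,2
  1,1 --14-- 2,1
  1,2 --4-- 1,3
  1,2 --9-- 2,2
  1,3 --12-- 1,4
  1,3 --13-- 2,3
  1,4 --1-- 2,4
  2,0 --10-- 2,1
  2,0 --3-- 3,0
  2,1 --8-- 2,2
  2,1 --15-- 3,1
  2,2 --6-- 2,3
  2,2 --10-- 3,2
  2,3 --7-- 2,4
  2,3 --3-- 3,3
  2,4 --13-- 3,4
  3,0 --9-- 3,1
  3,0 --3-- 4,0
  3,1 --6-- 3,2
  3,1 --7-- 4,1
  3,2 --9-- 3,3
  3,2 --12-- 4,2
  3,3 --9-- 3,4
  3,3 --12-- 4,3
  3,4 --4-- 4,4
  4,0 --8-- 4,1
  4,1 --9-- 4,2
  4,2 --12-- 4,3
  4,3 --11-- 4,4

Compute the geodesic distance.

Shortest path: 3,3 → 2,3 → 2,2 → 1,2 → 0,2 → 0,1, total weight = 37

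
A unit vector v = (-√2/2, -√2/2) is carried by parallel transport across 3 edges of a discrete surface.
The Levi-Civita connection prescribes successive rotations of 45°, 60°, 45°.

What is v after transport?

Total rotation: 45° + 60° + 45° = 150°. Final vector: (0.9659, 0.2588)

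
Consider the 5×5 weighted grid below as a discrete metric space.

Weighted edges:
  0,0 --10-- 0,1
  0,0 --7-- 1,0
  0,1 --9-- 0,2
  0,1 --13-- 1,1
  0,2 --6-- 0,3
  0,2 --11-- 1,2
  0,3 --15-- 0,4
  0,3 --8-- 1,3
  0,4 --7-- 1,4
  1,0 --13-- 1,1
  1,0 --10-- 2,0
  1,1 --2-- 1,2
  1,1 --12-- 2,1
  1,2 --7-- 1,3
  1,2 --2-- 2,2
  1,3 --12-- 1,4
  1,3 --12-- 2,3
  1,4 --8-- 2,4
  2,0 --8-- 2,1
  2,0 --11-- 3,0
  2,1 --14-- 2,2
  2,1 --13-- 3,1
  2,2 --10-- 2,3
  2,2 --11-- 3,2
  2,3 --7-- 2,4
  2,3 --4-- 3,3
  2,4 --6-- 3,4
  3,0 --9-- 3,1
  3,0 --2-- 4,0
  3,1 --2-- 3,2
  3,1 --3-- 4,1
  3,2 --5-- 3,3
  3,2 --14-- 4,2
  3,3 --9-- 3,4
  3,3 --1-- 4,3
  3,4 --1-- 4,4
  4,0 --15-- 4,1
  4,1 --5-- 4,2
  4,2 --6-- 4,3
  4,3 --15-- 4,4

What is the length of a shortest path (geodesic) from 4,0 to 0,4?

Shortest path: 4,0 → 3,0 → 3,1 → 3,2 → 3,3 → 2,3 → 2,4 → 1,4 → 0,4, total weight = 44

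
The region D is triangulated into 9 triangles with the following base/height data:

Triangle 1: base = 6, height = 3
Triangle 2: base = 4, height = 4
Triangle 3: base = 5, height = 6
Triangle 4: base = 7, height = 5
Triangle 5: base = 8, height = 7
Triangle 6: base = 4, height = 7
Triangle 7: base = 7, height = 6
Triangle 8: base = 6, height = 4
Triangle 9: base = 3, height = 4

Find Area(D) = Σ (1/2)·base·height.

(1/2)×6×3 + (1/2)×4×4 + (1/2)×5×6 + (1/2)×7×5 + (1/2)×8×7 + (1/2)×4×7 + (1/2)×7×6 + (1/2)×6×4 + (1/2)×3×4 = 130.5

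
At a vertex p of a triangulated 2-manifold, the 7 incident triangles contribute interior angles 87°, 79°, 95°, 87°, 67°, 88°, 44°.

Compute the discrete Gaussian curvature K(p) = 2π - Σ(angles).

Sum of angles = 547°. K = 360° - 547° = -187° = -187π/180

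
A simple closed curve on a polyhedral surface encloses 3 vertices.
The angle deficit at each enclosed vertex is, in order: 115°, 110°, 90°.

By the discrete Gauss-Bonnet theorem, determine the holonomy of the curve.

Holonomy = total enclosed curvature = 115° + 110° + 90° = 315°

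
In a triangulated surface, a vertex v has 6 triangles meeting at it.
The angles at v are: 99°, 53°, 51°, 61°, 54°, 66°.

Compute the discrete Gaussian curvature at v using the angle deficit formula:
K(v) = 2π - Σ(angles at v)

Sum of angles = 384°. K = 360° - 384° = -24° = -2π/15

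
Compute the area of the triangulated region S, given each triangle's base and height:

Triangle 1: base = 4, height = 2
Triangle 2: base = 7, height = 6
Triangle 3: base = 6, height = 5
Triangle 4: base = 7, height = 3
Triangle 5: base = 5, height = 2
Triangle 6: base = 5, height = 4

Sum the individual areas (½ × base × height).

(1/2)×4×2 + (1/2)×7×6 + (1/2)×6×5 + (1/2)×7×3 + (1/2)×5×2 + (1/2)×5×4 = 65.5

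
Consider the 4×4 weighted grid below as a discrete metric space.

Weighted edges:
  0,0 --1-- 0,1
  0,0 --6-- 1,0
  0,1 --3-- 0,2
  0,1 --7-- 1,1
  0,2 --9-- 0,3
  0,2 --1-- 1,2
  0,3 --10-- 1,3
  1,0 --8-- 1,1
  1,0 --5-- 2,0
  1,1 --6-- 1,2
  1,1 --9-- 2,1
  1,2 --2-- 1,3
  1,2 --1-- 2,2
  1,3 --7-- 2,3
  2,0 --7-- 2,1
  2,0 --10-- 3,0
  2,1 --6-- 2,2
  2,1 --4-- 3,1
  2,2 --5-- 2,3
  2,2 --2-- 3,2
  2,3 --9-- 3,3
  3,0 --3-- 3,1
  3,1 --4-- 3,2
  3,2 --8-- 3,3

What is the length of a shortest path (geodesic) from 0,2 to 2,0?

Shortest path: 0,2 → 1,2 → 2,2 → 2,1 → 2,0, total weight = 15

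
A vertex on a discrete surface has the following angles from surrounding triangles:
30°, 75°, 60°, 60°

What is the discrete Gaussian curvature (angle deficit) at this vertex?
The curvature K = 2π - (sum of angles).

Sum of angles = 225°. K = 360° - 225° = 135° = 3π/4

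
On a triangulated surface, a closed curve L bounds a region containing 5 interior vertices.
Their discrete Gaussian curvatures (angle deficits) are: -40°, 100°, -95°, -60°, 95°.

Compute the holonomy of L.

Holonomy = total enclosed curvature = (-40°) + 100° + (-95°) + (-60°) + 95° = 0°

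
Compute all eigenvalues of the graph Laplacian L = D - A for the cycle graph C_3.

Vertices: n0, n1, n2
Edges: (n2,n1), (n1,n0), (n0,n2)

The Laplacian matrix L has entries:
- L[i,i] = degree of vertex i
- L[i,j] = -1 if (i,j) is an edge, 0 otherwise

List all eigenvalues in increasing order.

The cycle graph C_n has Laplacian eigenvalues λ_k = 2 − 2cos(2πk/n), k = 0, 1, …, n−1. Here n = 3:
k=0: 2 − 2cos(0) = 0.0; k=1: 2 − 2cos(2π/3) = 3.0; k=2: 2 − 2cos(4π/3) = 3.0.
Laplacian eigenvalues (increasing order): [0.0, 3.0, 3.0]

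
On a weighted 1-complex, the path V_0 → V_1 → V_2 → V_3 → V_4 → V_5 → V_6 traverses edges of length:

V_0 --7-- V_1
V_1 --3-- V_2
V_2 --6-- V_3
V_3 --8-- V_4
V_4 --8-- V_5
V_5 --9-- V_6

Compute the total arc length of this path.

Arc length = 7 + 3 + 6 + 8 + 8 + 9 = 41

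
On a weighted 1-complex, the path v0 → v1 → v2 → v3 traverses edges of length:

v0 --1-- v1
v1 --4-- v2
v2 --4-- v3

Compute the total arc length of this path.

Arc length = 1 + 4 + 4 = 9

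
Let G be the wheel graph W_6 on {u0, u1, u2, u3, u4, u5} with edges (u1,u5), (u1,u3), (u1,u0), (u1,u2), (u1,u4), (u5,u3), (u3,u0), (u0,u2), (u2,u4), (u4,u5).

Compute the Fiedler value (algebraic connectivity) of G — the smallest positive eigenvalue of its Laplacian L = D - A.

The wheel W_6 is the join K_1 ∨ C_5 (a hub joined to every vertex of a cycle of length 5). For a join G ∨ H (G on p vertices, H on q vertices) the Laplacian spectrum is 0, p+q, the eigenvalues of L(G) other than one 0 each shifted by +q, and the eigenvalues of L(H) other than one 0 each shifted by +p. With G = K_1 (p = 1, nothing left after dropping its 0) and H = C_5 (q = 5, eigenvalues 2 − 2cos(2πk/5), k = 0, …, 4; drop k = 0), the spectrum of W_6 is 0, 6, and 1 + (2 − 2cos(2πk/5)) = 3 − 2cos(2πk/5) for k = 1, …, 4:
k=1: 3 − 2cos(2π/5) = 2.382; k=2: 3 − 2cos(4π/5) = 4.618; k=3: 3 − 2cos(6π/5) = 4.618; k=4: 3 − 2cos(8π/5) = 2.382.
Laplacian eigenvalues: [0.0, 2.382, 2.382, 4.618, 4.618, 6.0]. Algebraic connectivity (smallest non-zero eigenvalue) = 2.382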